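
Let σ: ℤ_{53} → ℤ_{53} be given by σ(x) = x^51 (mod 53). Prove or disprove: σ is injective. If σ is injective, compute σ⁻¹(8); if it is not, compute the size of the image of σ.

20

Since 53 is prime, the nonzero elements of ℤ_{53} form a cyclic group of order 52.
As gcd(51, 52) = 1, raising to the 51st power is a bijection on this group: if a^51 ≡ b^51 then (ab^{−1})^51 = 1, and the only element of order dividing gcd(51, 52) = 1 is 1, so a = b.
With σ(0) = 0 this makes σ injective on all of ℤ_{53}, hence bijective (finite equal-size domain and codomain). In particular σ is injective.
Since σ is injective, we find the preimage of 8. The inverse of x ↦ x^51 on (ℤ_{53})^× is x ↦ x^51, because 51·51 = 2601 = 50·52 + 1 ≡ 1 (mod 52) and x^{52} = 1 for x ≠ 0 (Fermat). So σ⁻¹(8) = 8^51 mod 53.
Repeated squaring mod 53: 8^1 ≡ 8, 8^2 ≡ 8² = 64 ≡ 11, 8^4 ≡ 11² = 121 ≡ 15, 8^8 ≡ 15² = 225 ≡ 13, 8^16 ≡ 13² = 169 ≡ 10, 8^32 ≡ 10² = 100 ≡ 47. Since 51 = 32 + 16 + 2 + 1, 8^51 ≡ 47·10·11·8: 47·10 = 470 ≡ 46, then 46·11 = 506 ≡ 29, then 29·8 = 232 ≡ 20. So 8^51 ≡ 20 (mod 53).
Hence σ⁻¹(8) = 20.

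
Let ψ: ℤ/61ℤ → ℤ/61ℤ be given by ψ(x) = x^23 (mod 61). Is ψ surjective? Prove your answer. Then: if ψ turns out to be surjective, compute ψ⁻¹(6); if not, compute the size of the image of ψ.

30

Since 61 is prime, the nonzero elements of ℤ/61ℤ form a cyclic group of order 60.
As gcd(23, 60) = 1, raising to the 23rd power is a bijection on this group: if s^23 ≡ t^23 then (st^{−1})^23 = 1, and the only element of order dividing gcd(23, 60) = 1 is 1, so s = t.
With ψ(0) = 0 this makes ψ injective on all of ℤ/61ℤ, hence bijective (finite equal-size domain and codomain). In particular ψ is surjective.
Since ψ is surjective, we find the preimage of 6. The inverse of x ↦ x^23 on (ℤ/61ℤ)^× is x ↦ x^47, because 23·47 = 1081 = 18·60 + 1 ≡ 1 (mod 60) and x^{60} = 1 for x ≠ 0 (Fermat). So ψ⁻¹(6) = 6^47 mod 61.
Repeated squaring mod 61: 6^1 ≡ 6, 6^2 ≡ 6² = 36, 6^4 ≡ 36² = 1296 ≡ 15, 6^8 ≡ 15² = 225 ≡ 42, 6^16 ≡ 42² = 1764 ≡ 56, 6^32 ≡ 56² = 3136 ≡ 25. Since 47 = 32 + 8 + 4 + 2 + 1, 6^47 ≡ 25·42·15·36·6: 25·42 = 1050 ≡ 13, then 13·15 = 195 ≡ 12, then 12·36 = 432 ≡ 5, then 5·6 = 30. So 6^47 ≡ 30 (mod 61).
Hence ψ⁻¹(6) = 30.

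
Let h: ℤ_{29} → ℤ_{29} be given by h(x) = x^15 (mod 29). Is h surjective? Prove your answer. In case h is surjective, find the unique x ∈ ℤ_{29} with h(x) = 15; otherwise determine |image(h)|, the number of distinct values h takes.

Since 29 is prime, the nonzero elements of ℤ_{29} form a cyclic group of order 28.
As gcd(15, 28) = 1, raising to the 15th power is a bijection on this group: if s^15 ≡ t^15 then (st^{−1})^15 = 1, and the only element of order dividing gcd(15, 28) = 1 is 1, so s = t.
With h(0) = 0 this makes h injective on all of ℤ_{29}, hence bijective (finite equal-size domain and codomain). In particular h is surjective.
Since h is surjective, we find the preimage of 15. The inverse of x ↦ x^15 on (ℤ_{29})^× is x ↦ x^15, because 15·15 = 225 = 8·28 + 1 ≡ 1 (mod 28) and x^{28} = 1 for x ≠ 0 (Fermat). So h⁻¹(15) = 15^15 mod 29.
Repeated squaring mod 29: 15^1 ≡ 15, 15^2 ≡ 15² = 225 ≡ 22, 15^4 ≡ 22² = 484 ≡ 20, 15^8 ≡ 20² = 400 ≡ 23. Since 15 = 8 + 4 + 2 + 1, 15^15 ≡ 23·20·22·15: 23·20 = 460 ≡ 25, then 25·22 = 550 ≡ 28, then 28·15 = 420 ≡ 14. So 15^15 ≡ 14 (mod 29).
Hence h⁻¹(15) = 14.

14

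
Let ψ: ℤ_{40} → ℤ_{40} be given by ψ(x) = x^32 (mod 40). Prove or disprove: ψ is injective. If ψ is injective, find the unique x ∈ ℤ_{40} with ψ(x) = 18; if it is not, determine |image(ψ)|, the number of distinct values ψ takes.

ψ(1) = 1^32 = 1.
ψ(3): Repeated squaring mod 40: 3^1 ≡ 3, 3^2 ≡ 3² = 9, 3^4 ≡ 9² = 81 ≡ 1, 3^8 ≡ 1² = 1, 3^16 ≡ 1² = 1, 3^32 ≡ 1² = 1. So 3^32 ≡ 1 (mod 40).
So ψ(1) = ψ(3) = 1 while 1 ≠ 3, so ψ is not injective.
Since ψ is not injective, we determine |image(ψ)|. Computing x^32 mod 40 for each x (by repeated squaring, reducing mod 40 at every step), the values ψ(0), ψ(1), …, ψ(39) are: 0, 1, 16, 1, 16, 25, 16, 1, 16, 1, 0, 1, 16, 1, 16, 25, 16, 1, 16, 1, 0, 1, 16, 1, 16, 25, 16, 1, 16, 1, 0, 1, 16, 1, 16, 25, 16, 1, 16, 1.
The distinct values are {0, 1, 16, 25}; there are 4 of them.

4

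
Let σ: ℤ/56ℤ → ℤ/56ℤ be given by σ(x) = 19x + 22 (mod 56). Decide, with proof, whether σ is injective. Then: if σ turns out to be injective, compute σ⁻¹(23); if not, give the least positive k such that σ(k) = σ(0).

If σ(x_1) = σ(x_2), then 19x_1 ≡ 19x_2 (mod 56). Because gcd(19, 56) = 1, we may cancel 19 to get x_1 ≡ x_2 (mod 56).
Hence σ is injective.
We now compute 19⁻¹ mod 56 explicitly. Euclid's algorithm: 56 = 2·19 + 18, 19 = 1·18 + 1; back-substituting gives 1 = 3·19 − 1·56, so 19⁻¹ ≡ 3 (mod 56).
Since σ is injective, we compute σ⁻¹(23): solve 19x + 22 ≡ 23 (mod 56), i.e. 19x ≡ 1 (mod 56).
Multiplying by 19⁻¹ = 3 gives x ≡ 3·1 = 3 ≡ 3 (mod 56).
Check: σ(3) = 19·3 + 22 = 79 = 1·56 + 23 ≡ 23 (mod 56).

3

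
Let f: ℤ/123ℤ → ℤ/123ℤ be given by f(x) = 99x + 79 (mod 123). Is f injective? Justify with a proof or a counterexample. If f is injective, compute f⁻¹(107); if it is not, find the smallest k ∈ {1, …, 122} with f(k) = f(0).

We have gcd(99, 123) = 3 > 1. Taking a = 0 and b = 41: f(0) = 79 and f(41) = 99·41 + 79 = 4138 ≡ 79 (mod 123).
So f(0) = f(41) while 0 ≠ 41, thus f is not injective.
Since f is not injective, we find the least positive k with f(k) = f(0): this means 99k ≡ 0 (mod 123), i.e. 123 ∣ 99k. Since gcd(99, 123) = 3, dividing through by 3 this holds exactly when 41 ∣ 33k, and as gcd(33, 41) = 1, exactly when 41 ∣ k.
The smallest positive such k is 41.

41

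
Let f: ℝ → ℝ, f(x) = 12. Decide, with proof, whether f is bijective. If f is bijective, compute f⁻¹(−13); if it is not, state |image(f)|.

f(0) = 12 = f(1) with 0 ≠ 1, so f is not injective, hence not bijective.
Since f is not bijective, we state |image(f)|: the image of f is {12}, which has 1 element.

1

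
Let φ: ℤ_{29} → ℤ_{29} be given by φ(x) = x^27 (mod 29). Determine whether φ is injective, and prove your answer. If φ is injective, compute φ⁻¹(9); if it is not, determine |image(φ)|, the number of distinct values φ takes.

13

Since 29 is prime, the nonzero elements of ℤ_{29} form a cyclic group of order 28.
As gcd(27, 28) = 1, raising to the 27th power is a bijection on this group: if s^27 ≡ t^27 then (st^{−1})^27 = 1, and the only element of order dividing gcd(27, 28) = 1 is 1, so s = t.
With φ(0) = 0 this makes φ injective on all of ℤ_{29}, hence bijective (finite equal-size domain and codomain). In particular φ is injective.
Since φ is injective, we find the preimage of 9. The inverse of x ↦ x^27 on (ℤ_{29})^× is x ↦ x^27, because 27·27 = 729 = 26·28 + 1 ≡ 1 (mod 28) and x^{28} = 1 for x ≠ 0 (Fermat). So φ⁻¹(9) = 9^27 mod 29.
Repeated squaring mod 29: 9^1 ≡ 9, 9^2 ≡ 9² = 81 ≡ 23, 9^4 ≡ 23² = 529 ≡ 7, 9^8 ≡ 7² = 49 ≡ 20, 9^16 ≡ 20² = 400 ≡ 23. Since 27 = 16 + 8 + 2 + 1, 9^27 ≡ 23·20·23·9: 23·20 = 460 ≡ 25, then 25·23 = 575 ≡ 24, then 24·9 = 216 ≡ 13. So 9^27 ≡ 13 (mod 29).
Hence φ⁻¹(9) = 13.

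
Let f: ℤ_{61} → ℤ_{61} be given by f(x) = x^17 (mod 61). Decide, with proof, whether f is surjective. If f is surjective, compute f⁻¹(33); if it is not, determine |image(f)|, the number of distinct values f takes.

53

Since 61 is prime, the nonzero elements of ℤ_{61} form a cyclic group of order 60.
As gcd(17, 60) = 1, raising to the 17th power is a bijection on this group: if u^17 ≡ v^17 then (uv^{−1})^17 = 1, and the only element of order dividing gcd(17, 60) = 1 is 1, so u = v.
With f(0) = 0 this makes f injective on all of ℤ_{61}, hence bijective (finite equal-size domain and codomain). In particular f is surjective.
Since f is surjective, we find the preimage of 33. The inverse of x ↦ x^17 on (ℤ_{61})^× is x ↦ x^53, because 17·53 = 901 = 15·60 + 1 ≡ 1 (mod 60) and x^{60} = 1 for x ≠ 0 (Fermat). So f⁻¹(33) = 33^53 mod 61.
Repeated squaring mod 61: 33^1 ≡ 33, 33^2 ≡ 33² = 1089 ≡ 52, 33^4 ≡ 52² = 2704 ≡ 20, 33^8 ≡ 20² = 400 ≡ 34, 33^16 ≡ 34² = 1156 ≡ 58, 33^32 ≡ 58² = 3364 ≡ 9. Since 53 = 32 + 16 + 4 + 1, 33^53 ≡ 9·58·20·33: 9·58 = 522 ≡ 34, then 34·20 = 680 ≡ 9, then 9·33 = 297 ≡ 53. So 33^53 ≡ 53 (mod 61).
Hence f⁻¹(33) = 53.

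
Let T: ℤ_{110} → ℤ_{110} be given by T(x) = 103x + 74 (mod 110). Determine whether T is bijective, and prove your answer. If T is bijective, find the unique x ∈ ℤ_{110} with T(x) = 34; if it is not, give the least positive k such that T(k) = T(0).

100

If T(u) = T(v), then 103u ≡ 103v (mod 110). Because gcd(103, 110) = 1, we may cancel 103 to get u ≡ v (mod 110).
We now compute 103⁻¹ mod 110 explicitly. Euclid's algorithm: 110 = 1·103 + 7, 103 = 14·7 + 5, 7 = 1·5 + 2, 5 = 2·2 + 1; back-substituting gives 1 = 47·103 − 44·110, so 103⁻¹ ≡ 47 (mod 110).
For any y ∈ ℤ_{110}, x = 47(y − 74) mod 110 satisfies T(x) = 103·47(y − 74) + 74 ≡ y (since 103·47 ≡ 1 mod 110). So every y has a preimage.
Therefore T is bijective.
Since T is bijective, we compute T⁻¹(34): solve 103x + 74 ≡ 34 (mod 110), i.e. 103x ≡ 70 (mod 110).
Multiplying by 103⁻¹ = 47 gives x ≡ 47·70 = 3290 = 29·110 + 100 ≡ 100 (mod 110).
Check: T(100) = 103·100 + 74 = 10374 = 94·110 + 34 ≡ 34 (mod 110).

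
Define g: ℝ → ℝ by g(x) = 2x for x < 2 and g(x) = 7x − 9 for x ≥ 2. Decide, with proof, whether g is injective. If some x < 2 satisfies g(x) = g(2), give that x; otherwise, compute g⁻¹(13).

22/7

Both pieces are strictly increasing (slopes 2 and 7), so each is injective on its own interval.
The left piece maps (−∞, 2) onto (−∞, 4); the right piece maps [2, ∞) onto [5, ∞).
These images are disjoint, so no value is attained by both pieces. So g is injective.
Because the two images are disjoint, no x < 2 has g(x) = g(2), so we compute g⁻¹(13): 13 lies in [5, ∞), so solve 7x − 9 = 13: x = (13 + 9)/7 = 22/7.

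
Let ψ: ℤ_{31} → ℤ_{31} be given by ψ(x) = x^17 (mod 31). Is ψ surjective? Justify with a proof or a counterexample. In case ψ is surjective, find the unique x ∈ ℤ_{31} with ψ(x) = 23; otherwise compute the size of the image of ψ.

Since 31 is prime, the nonzero elements of ℤ_{31} form a cyclic group of order 30.
As gcd(17, 30) = 1, raising to the 17th power is a bijection on this group: if u^17 ≡ v^17 then (uv^{−1})^17 = 1, and the only element of order dividing gcd(17, 30) = 1 is 1, so u = v.
With ψ(0) = 0 this makes ψ injective on all of ℤ_{31}, hence bijective (finite equal-size domain and codomain). In particular ψ is surjective.
Since ψ is surjective, we find the preimage of 23. The inverse of x ↦ x^17 on (ℤ_{31})^× is x ↦ x^23, because 17·23 = 391 = 13·30 + 1 ≡ 1 (mod 30) and x^{30} = 1 for x ≠ 0 (Fermat). So ψ⁻¹(23) = 23^23 mod 31.
Repeated squaring mod 31: 23^1 ≡ 23, 23^2 ≡ 23² = 529 ≡ 2, 23^4 ≡ 2² = 4, 23^8 ≡ 4² = 16, 23^16 ≡ 16² = 256 ≡ 8. Since 23 = 16 + 4 + 2 + 1, 23^23 ≡ 8·4·2·23: 8·4 = 32 ≡ 1, then 1·2 = 2, then 2·23 = 46 ≡ 15. So 23^23 ≡ 15 (mod 31).
Hence ψ⁻¹(23) = 15.

15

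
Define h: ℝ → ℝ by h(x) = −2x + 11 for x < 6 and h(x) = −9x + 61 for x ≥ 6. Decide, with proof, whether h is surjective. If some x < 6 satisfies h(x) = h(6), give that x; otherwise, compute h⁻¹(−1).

Both pieces are strictly decreasing (slopes −2 and −9), so each is injective on its own interval.
The left piece maps (−∞, 6) onto (−1, ∞); the right piece maps [6, ∞) onto (−∞, 7].
The union (−1, ∞) ∪ (−∞, 7] covers ℝ, so h is surjective.
For the follow-up: the images overlap, so an x < 6 with h(x) = h(6) exists. h(6) = 7; solving −2x + 11 = 7 for x < 6 gives x = (7 − 11)/(−2) = 2.

2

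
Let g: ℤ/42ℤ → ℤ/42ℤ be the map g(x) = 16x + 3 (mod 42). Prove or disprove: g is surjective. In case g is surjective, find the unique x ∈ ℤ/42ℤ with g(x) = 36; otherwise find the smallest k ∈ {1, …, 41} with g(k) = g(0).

21

Since gcd(16, 42) = 2, we have 16x ≡ 0 (mod 2) for all x, so g(x) ≡ 1 (mod 2).
But 0 ≢ 1 (mod 2), so 0 ∈ ℤ/42ℤ has no preimage. Therefore g is not surjective.
Since g is not surjective, we find the least positive k with g(k) = g(0): this means 16k ≡ 0 (mod 42), i.e. 42 ∣ 16k. Since gcd(16, 42) = 2, dividing through by 2 this holds exactly when 21 ∣ 8k, and as gcd(8, 21) = 1, exactly when 21 ∣ k.
The smallest positive such k is 21.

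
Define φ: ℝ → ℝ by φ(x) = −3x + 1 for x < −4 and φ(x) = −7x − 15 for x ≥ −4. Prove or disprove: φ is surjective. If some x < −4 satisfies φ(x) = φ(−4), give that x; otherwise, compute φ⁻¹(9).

-24/7

Both pieces are strictly decreasing (slopes −3 and −7), so each is injective on its own interval.
The left piece maps (−∞, −4) onto (13, ∞); the right piece maps [−4, ∞) onto (−∞, 13].
These images together cover ℝ, so φ is surjective.
Because the two images are disjoint, no x < −4 has φ(x) = φ(−4), so we compute φ⁻¹(9): 9 lies in (−∞, 13], so solve −7x − 15 = 9: x = (9 + 15)/(−7) = −24/7.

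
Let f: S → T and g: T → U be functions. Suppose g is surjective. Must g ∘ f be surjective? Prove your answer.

not surjective

No. Take S = {0}, T = U = {0, 1, 2}, f(0) = 0, and g = identity (surjective).
Then (g ∘ f)(0) = 0, and 2 ∈ U has no preimage under g ∘ f, so g ∘ f is not surjective.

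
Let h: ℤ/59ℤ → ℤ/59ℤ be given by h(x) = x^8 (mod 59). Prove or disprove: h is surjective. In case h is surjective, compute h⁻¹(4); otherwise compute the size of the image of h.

30

h(29): Repeated squaring mod 59: 29^1 ≡ 29, 29^2 ≡ 29² = 841 ≡ 15, 29^4 ≡ 15² = 225 ≡ 48, 29^8 ≡ 48² = 2304 ≡ 3. So 29^8 ≡ 3 (mod 59).
h(30): Repeated squaring mod 59: 30^1 ≡ 30, 30^2 ≡ 30² = 900 ≡ 15, 30^4 ≡ 15² = 225 ≡ 48, 30^8 ≡ 48² = 2304 ≡ 3. So 30^8 ≡ 3 (mod 59).
So h(29) = h(30) = 3 while 29 ≠ 30, therefore h is not injective.
A non-injective map from the 59-element set ℤ/59ℤ to itself takes at most 58 distinct values, so it cannot be surjective. Hence h is not surjective.
Since h is not surjective, we determine |image(h)|. Computing x^8 mod 59 for each x (by repeated squaring, reducing mod 59 at every step), the values h(0), h(1), …, h(58) are: 0, 1, 20, 12, 46, 45, 4, 29, 35, 26, 15, 22, 21, 25, 49, 9, 51, 57, 48, 41, 5, 53, 27, 16, 7, 19, 28, 17, 36, 3, 3, 36, 17, 28, 19, 7, 16, 27, 53, 5, 41, 48, 57, 51, 9, 49, 25, 21, 22, 15, 26, 35, 29, 4, 45, 46, 12, 20, 1.
The distinct values are {0, 1, 3, 4, 5, 7, 9, 12, 15, 16, 17, 19, 20, 21, 22, 25, 26, 27, 28, 29, 35, 36, 41, 45, 46, 48, 49, 51, 53, 57}; there are 30 of them.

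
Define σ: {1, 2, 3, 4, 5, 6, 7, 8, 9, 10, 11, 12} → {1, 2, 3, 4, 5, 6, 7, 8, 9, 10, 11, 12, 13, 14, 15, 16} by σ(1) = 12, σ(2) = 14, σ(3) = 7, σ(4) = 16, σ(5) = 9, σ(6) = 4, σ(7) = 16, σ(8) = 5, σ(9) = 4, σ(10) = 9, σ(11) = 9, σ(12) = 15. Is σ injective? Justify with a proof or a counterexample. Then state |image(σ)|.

8

σ(4) = 16 = σ(7) with 4 ≠ 7, so σ is not injective.
The image of σ is {4, 5, 7, 9, 12, 14, 15, 16}, which has 8 elements.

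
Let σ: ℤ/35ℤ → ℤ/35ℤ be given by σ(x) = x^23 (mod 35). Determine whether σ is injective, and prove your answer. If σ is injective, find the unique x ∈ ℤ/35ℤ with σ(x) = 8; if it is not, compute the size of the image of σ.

22

Computing x^23 mod 35 for each x (by repeated squaring, reducing mod 35 at every step), the values σ(0), σ(1), …, σ(34) are: 0, 1, 18, 12, 9, 10, 6, 28, 22, 4, 5, 16, 3, 27, 14, 15, 11, 33, 2, 24, 20, 21, 8, 32, 19, 30, 31, 13, 7, 29, 25, 26, 23, 17, 34.
Every element of ℤ/35ℤ appears exactly once in this list, so σ is a bijection, and in particular injective.
Since σ is injective, we read off the preimage of 8 from the same table: σ(22) = 8, so σ⁻¹(8) = 22.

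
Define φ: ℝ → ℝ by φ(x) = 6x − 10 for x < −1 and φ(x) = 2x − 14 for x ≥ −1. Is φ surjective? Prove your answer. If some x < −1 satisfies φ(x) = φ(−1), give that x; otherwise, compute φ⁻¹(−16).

Both pieces are strictly increasing (slopes 6 and 2), so each is injective on its own interval.
The left piece maps (−∞, −1) onto (−∞, −16); the right piece maps [−1, ∞) onto [−16, ∞).
These images together cover ℝ, so φ is surjective.
Because the two images are disjoint, no x < −1 has φ(x) = φ(−1), so we compute φ⁻¹(−16): −16 lies in [−16, ∞), so solve 2x − 14 = −16: x = (−16 + 14)/2 = −1.

-1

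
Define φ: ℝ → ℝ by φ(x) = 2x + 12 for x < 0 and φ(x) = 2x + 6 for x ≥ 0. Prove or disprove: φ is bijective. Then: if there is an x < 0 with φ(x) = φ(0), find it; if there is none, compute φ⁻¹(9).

Both pieces are strictly increasing (slopes 2 and 2), so each is injective on its own interval.
The left piece maps (−∞, 0) onto (−∞, 12); the right piece maps [0, ∞) onto [6, ∞).
These images overlap. In particular φ(0) = 6 (right piece), and solving 2x + 12 = 6 on the left piece gives x = −3 < 0.
So φ(−3) = φ(0) with −3 ≠ 0, and φ is not injective, hence not bijective. This x = −3 is the requested value below 0.

-3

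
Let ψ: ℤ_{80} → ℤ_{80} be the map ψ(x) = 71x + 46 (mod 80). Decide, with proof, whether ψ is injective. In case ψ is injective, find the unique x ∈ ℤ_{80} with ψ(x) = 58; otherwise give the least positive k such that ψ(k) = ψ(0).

Suppose ψ(s) = ψ(t) in ℤ_{80}. Then 71s + 46 ≡ 71t + 46 (mod 80), therefore 71(s − t) ≡ 0 (mod 80).
Since gcd(71, 80) = 1, 71 is invertible modulo 80, hence s − t ≡ 0 (mod 80), i.e. s = t.
Thus ψ is injective.
We now compute 71⁻¹ mod 80 explicitly. Euclid's algorithm: 80 = 1·71 + 9, 71 = 7·9 + 8, 9 = 1·8 + 1; back-substituting gives 1 = 71·71 − 63·80, so 71⁻¹ ≡ 71 (mod 80).
Since ψ is injective, we compute ψ⁻¹(58): solve 71x + 46 ≡ 58 (mod 80), i.e. 71x ≡ 12 (mod 80).
Multiplying by 71⁻¹ = 71 gives x ≡ 71·12 = 852 = 10·80 + 52 ≡ 52 (mod 80).
Check: ψ(52) = 71·52 + 46 = 3738 = 46·80 + 58 ≡ 58 (mod 80).

52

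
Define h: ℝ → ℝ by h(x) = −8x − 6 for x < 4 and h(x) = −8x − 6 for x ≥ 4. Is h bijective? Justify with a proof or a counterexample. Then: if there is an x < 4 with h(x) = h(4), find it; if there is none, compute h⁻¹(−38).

4

Both pieces are strictly decreasing (slopes −8 and −8), so each is injective on its own interval.
The left piece maps (−∞, 4) onto (−38, ∞); the right piece maps [4, ∞) onto (−∞, −38].
Since −38 = −38, the images partition ℝ: h is injective and surjective, hence bijective.
Because the two images are disjoint, no x < 4 has h(x) = h(4), so we compute h⁻¹(−38): −38 lies in (−∞, −38], so solve −8x − 6 = −38: x = (−38 + 6)/(−8) = 4.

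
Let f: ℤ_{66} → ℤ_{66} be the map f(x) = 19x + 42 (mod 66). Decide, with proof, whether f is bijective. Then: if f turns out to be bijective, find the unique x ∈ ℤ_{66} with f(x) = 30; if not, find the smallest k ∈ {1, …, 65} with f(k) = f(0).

48

By definition, f is injective when f(s) = f(t) forces s = t.
If f(s) = f(t), then 19s ≡ 19t (mod 66). Because gcd(19, 66) = 1, we may cancel 19 to get s ≡ t (mod 66).
We now compute 19⁻¹ mod 66 explicitly. Euclid's algorithm: 66 = 3·19 + 9, 19 = 2·9 + 1; back-substituting gives 1 = 7·19 − 2·66, so 19⁻¹ ≡ 7 (mod 66).
Then y ↦ 7(y − 42) is a two-sided inverse to f, so every y ∈ ℤ_{66} has a preimage.
Therefore f is bijective.
Since f is bijective, we find f⁻¹(30): we need 19x ≡ 30 − 42 ≡ 54 (mod 66). Using 19⁻¹ = 7: x ≡ 7·54 = 378 = 5·66 + 48, so x = 48.
Check: f(48) = 19·48 + 42 = 954 = 14·66 + 30 ≡ 30 (mod 66).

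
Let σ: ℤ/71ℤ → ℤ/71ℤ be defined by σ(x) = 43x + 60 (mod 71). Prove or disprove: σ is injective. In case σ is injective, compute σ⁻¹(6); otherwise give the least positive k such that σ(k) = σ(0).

If σ(x_1) = σ(x_2), then 43x_1 ≡ 43x_2 (mod 71). Because gcd(43, 71) = 1, we may cancel 43 to get x_1 ≡ x_2 (mod 71).
Thus σ is injective.
We now compute 43⁻¹ mod 71 explicitly. Euclid's algorithm: 71 = 1·43 + 28, 43 = 1·28 + 15, 28 = 1·15 + 13, 15 = 1·13 + 2, 13 = 6·2 + 1; back-substituting gives 1 = 38·43 − 23·71, so 43⁻¹ ≡ 38 (mod 71).
Since σ is injective, we compute σ⁻¹(6): solve 43x + 60 ≡ 6 (mod 71), i.e. 43x ≡ 17 (mod 71).
Multiplying by 43⁻¹ = 38 gives x ≡ 38·17 = 646 = 9·71 + 7 ≡ 7 (mod 71).
Check: σ(7) = 43·7 + 60 = 361 = 5·71 + 6 ≡ 6 (mod 71).

7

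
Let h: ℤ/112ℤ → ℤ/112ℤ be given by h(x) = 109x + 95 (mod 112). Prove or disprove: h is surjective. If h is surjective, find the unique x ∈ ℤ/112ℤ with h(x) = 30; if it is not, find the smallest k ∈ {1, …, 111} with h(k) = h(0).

Since gcd(109, 112) = 1, 109 is invertible modulo 112. Euclid's algorithm: 112 = 1·109 + 3, 109 = 36·3 + 1; back-substituting gives 1 = 37·109 − 36·112, so 109⁻¹ ≡ 37 (mod 112).
For any y ∈ ℤ/112ℤ, x = 37(y − 95) mod 112 satisfies h(x) = 109·37(y − 95) + 95 ≡ y (since 109·37 ≡ 1 mod 112). So every y has a preimage.
So h is surjective.
Since h is surjective, we compute h⁻¹(30): solve 109x + 95 ≡ 30 (mod 112), i.e. 109x ≡ 47 (mod 112).
Multiplying by 109⁻¹ = 37 gives x ≡ 37·47 = 1739 = 15·112 + 59 ≡ 59 (mod 112).
Check: h(59) = 109·59 + 95 = 6526 = 58·112 + 30 ≡ 30 (mod 112).

59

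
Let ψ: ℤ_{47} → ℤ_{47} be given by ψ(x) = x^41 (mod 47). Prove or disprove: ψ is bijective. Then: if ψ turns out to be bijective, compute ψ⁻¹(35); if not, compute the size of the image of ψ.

15

Since 47 is prime, the nonzero elements of ℤ_{47} form a cyclic group of order 46.
As gcd(41, 46) = 1, raising to the 41st power is a bijection on this group: if a^41 ≡ b^41 then (ab^{−1})^41 = 1, and the only element of order dividing gcd(41, 46) = 1 is 1, so a = b.
With ψ(0) = 0 this makes ψ injective on all of ℤ_{47}, hence bijective (finite equal-size domain and codomain). In particular ψ is bijective.
Since ψ is bijective, we find the preimage of 35. The inverse of x ↦ x^41 on (ℤ_{47})^× is x ↦ x^9, because 41·9 = 369 = 8·46 + 1 ≡ 1 (mod 46) and x^{46} = 1 for x ≠ 0 (Fermat). So ψ⁻¹(35) = 35^9 mod 47.
Repeated squaring mod 47: 35^1 ≡ 35, 35^2 ≡ 35² = 1225 ≡ 3, 35^4 ≡ 3² = 9, 35^8 ≡ 9² = 81 ≡ 34. Since 9 = 8 + 1, 35^9 ≡ 34·35: 34·35 = 1190 ≡ 15. So 35^9 ≡ 15 (mod 47).
Hence ψ⁻¹(35) = 15.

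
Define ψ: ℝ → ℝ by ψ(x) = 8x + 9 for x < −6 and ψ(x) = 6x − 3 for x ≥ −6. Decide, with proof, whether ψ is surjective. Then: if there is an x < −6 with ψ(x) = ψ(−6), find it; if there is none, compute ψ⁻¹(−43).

-13/2

Both pieces are strictly increasing (slopes 8 and 6), so each is injective on its own interval.
The left piece maps (−∞, −6) onto (−∞, −39); the right piece maps [−6, ∞) onto [−39, ∞).
These images together cover ℝ, so ψ is surjective.
Because the two images are disjoint, no x < −6 has ψ(x) = ψ(−6), so we compute ψ⁻¹(−43): −43 lies in (−∞, −39), so solve 8x + 9 = −43: x = (−43 − 9)/8 = −13/2.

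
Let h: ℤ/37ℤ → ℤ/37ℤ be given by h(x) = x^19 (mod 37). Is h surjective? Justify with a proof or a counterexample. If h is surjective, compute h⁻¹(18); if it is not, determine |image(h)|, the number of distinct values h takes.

19

Since 37 is prime, the nonzero elements of ℤ/37ℤ form a cyclic group of order 36.
As gcd(19, 36) = 1, raising to the 19th power is a bijection on this group: if u^19 ≡ v^19 then (uv^{−1})^19 = 1, and the only element of order dividing gcd(19, 36) = 1 is 1, so u = v.
With h(0) = 0 this makes h injective on all of ℤ/37ℤ, hence bijective (finite equal-size domain and codomain). In particular h is surjective.
Since h is surjective, we find the preimage of 18. The inverse of x ↦ x^19 on (ℤ/37ℤ)^× is x ↦ x^19, because 19·19 = 361 = 10·36 + 1 ≡ 1 (mod 36) and x^{36} = 1 for x ≠ 0 (Fermat). So h⁻¹(18) = 18^19 mod 37.
Repeated squaring mod 37: 18^1 ≡ 18, 18^2 ≡ 18² = 324 ≡ 28, 18^4 ≡ 28² = 784 ≡ 7, 18^8 ≡ 7² = 49 ≡ 12, 18^16 ≡ 12² = 144 ≡ 33. Since 19 = 16 + 2 + 1, 18^19 ≡ 33·28·18: 33·28 = 924 ≡ 36, then 36·18 = 648 ≡ 19. So 18^19 ≡ 19 (mod 37).
Hence h⁻¹(18) = 19.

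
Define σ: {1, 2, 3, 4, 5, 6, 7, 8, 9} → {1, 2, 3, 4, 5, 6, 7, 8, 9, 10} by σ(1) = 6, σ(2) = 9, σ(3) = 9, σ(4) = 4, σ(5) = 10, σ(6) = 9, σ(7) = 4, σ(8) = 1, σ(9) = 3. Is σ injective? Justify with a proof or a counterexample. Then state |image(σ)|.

6

σ(2) = 9 = σ(3) with 2 ≠ 3, so σ is not injective.
The image of σ is {1, 3, 4, 6, 9, 10}, which has 6 elements.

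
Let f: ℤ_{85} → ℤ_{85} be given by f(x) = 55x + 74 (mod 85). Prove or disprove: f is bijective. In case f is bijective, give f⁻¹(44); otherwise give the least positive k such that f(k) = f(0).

Recall that injectivity means: for all u, v in the domain, f(u) = f(v) implies u = v.
We have gcd(55, 85) = 5 > 1. Taking u = 0 and v = 17: f(0) = 74 and f(17) = 55·17 + 74 = 1009 ≡ 74 (mod 85).
So f(0) = f(17) while 0 ≠ 17, thus f is not injective, hence not bijective.
Since f is not bijective, we find the least positive k with f(k) = f(0): this means 55k ≡ 0 (mod 85), i.e. 85 ∣ 55k. Since gcd(55, 85) = 5, dividing through by 5 this holds exactly when 17 ∣ 11k, and as gcd(11, 17) = 1, exactly when 17 ∣ k.
The smallest positive such k is 17.

17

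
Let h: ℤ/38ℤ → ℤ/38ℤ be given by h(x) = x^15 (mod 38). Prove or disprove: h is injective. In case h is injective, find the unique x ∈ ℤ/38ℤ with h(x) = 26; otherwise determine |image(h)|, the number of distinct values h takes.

h(4): Repeated squaring mod 38: 4^1 ≡ 4, 4^2 ≡ 4² = 16, 4^4 ≡ 16² = 256 ≡ 28, 4^8 ≡ 28² = 784 ≡ 24. Since 15 = 8 + 4 + 2 + 1, 4^15 ≡ 24·28·16·4: 24·28 = 672 ≡ 26, then 26·16 = 416 ≡ 36, then 36·4 = 144 ≡ 30. So 4^15 ≡ 30 (mod 38).
h(6): Repeated squaring mod 38: 6^1 ≡ 6, 6^2 ≡ 6² = 36, 6^4 ≡ 36² = 1296 ≡ 4, 6^8 ≡ 4² = 16. Since 15 = 8 + 4 + 2 + 1, 6^15 ≡ 16·4·36·6: 16·4 = 64 ≡ 26, then 26·36 = 936 ≡ 24, then 24·6 = 144 ≡ 30. So 6^15 ≡ 30 (mod 38).
So h(4) = h(6) = 30 while 4 ≠ 6, hence h is not injective.
Since h is not injective, we determine |image(h)|. Computing x^15 mod 38 for each x (by repeated squaring, reducing mod 38 at every step), the values h(0), h(1), …, h(37) are: 0, 1, 12, 31, 30, 7, 30, 1, 18, 11, 8, 1, 18, 27, 12, 27, 26, 7, 18, 19, 20, 31, 12, 11, 26, 11, 20, 37, 30, 27, 20, 37, 8, 31, 8, 7, 26, 37.
The distinct values are {0, 1, 7, 8, 11, 12, 18, 19, 20, 26, 27, 30, 31, 37}; there are 14 of them.

14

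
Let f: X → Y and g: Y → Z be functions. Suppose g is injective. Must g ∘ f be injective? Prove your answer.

not injective

No. Take X = {0, 1}, Y = Z = {0, 1, 2}, f(0) = f(1) = 0, and g = identity (injective).
Then (g ∘ f)(0) = (g ∘ f)(1) = 0 with 0 ≠ 1, so g ∘ f is not injective.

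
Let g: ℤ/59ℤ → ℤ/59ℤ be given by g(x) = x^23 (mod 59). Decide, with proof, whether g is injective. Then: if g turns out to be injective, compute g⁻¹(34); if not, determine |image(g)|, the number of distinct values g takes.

Since 59 is prime, the nonzero elements of ℤ/59ℤ form a cyclic group of order 58.
As gcd(23, 58) = 1, raising to the 23rd power is a bijection on this group: if u^23 ≡ v^23 then (uv^{−1})^23 = 1, and the only element of order dividing gcd(23, 58) = 1 is 1, so u = v.
With g(0) = 0 this makes g injective on all of ℤ/59ℤ, hence bijective (finite equal-size domain and codomain). In particular g is injective.
Since g is injective, we find the preimage of 34. The inverse of x ↦ x^23 on (ℤ/59ℤ)^× is x ↦ x^53, because 23·53 = 1219 = 21·58 + 1 ≡ 1 (mod 58) and x^{58} = 1 for x ≠ 0 (Fermat). So g⁻¹(34) = 34^53 mod 59.
Repeated squaring mod 59: 34^1 ≡ 34, 34^2 ≡ 34² = 1156 ≡ 35, 34^4 ≡ 35² = 1225 ≡ 45, 34^8 ≡ 45² = 2025 ≡ 19, 34^16 ≡ 19² = 361 ≡ 7, 34^32 ≡ 7² = 49. Since 53 = 32 + 16 + 4 + 1, 34^53 ≡ 49·7·45·34: 49·7 = 343 ≡ 48, then 48·45 = 2160 ≡ 36, then 36·34 = 1224 ≡ 44. So 34^53 ≡ 44 (mod 59).
Hence g⁻¹(34) = 44.

44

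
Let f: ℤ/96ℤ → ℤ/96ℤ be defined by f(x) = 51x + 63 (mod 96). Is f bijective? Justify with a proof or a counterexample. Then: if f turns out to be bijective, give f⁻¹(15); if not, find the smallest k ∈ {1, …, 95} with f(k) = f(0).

32

Recall that injectivity means: for all u, v in the domain, f(u) = f(v) implies u = v.
We have gcd(51, 96) = 3 > 1. Taking u = 0 and v = 32: f(0) = 63 and f(32) = 51·32 + 63 = 1695 ≡ 63 (mod 96).
So f(0) = f(32) while 0 ≠ 32, hence f is not injective, hence not bijective.
Since f is not bijective, we find the least positive k with f(k) = f(0): this means 51k ≡ 0 (mod 96), i.e. 96 ∣ 51k. Since gcd(51, 96) = 3, dividing through by 3 this holds exactly when 32 ∣ 17k, and as gcd(17, 32) = 1, exactly when 32 ∣ k.
The smallest positive such k is 32.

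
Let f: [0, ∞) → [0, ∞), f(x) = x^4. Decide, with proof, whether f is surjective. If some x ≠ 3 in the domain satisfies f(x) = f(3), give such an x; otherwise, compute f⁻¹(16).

For any y ∈ [0, ∞), x = y^{1/4} ∈ [0, ∞) gives f(x) = y, so f is surjective.
Since x ↦ x^4 is strictly increasing on [0, ∞), it is injective there, so no x ≠ 3 in the domain has f(x) = f(3). We therefore compute f⁻¹(16) = 16^{1/4} = 2 (indeed 2^4 = 16).

2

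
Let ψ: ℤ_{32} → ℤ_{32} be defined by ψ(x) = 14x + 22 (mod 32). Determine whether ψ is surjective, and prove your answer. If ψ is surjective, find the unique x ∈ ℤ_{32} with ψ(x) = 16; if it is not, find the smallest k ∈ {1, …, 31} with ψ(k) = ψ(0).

Recall that surjectivity means every element of the codomain has a preimage under ψ.
Since gcd(14, 32) = 2, we have 14x ≡ 0 (mod 2) for all x, so ψ(x) ≡ 0 (mod 2).
But 1 ≢ 0 (mod 2), so 1 ∈ ℤ_{32} has no preimage. So ψ is not surjective.
Since ψ is not surjective, we find the least positive k with ψ(k) = ψ(0): this means 14k ≡ 0 (mod 32), i.e. 32 ∣ 14k. Since gcd(14, 32) = 2, dividing through by 2 this holds exactly when 16 ∣ 7k, and as gcd(7, 16) = 1, exactly when 16 ∣ k.
The smallest positive such k is 16.

16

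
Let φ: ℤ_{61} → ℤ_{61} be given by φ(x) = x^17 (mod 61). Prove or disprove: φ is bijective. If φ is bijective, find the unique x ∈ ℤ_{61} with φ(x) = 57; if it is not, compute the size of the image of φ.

22

Since 61 is prime, the nonzero elements of ℤ_{61} form a cyclic group of order 60.
As gcd(17, 60) = 1, raising to the 17th power is a bijection on this group: if x_1^17 ≡ x_2^17 then (x_1x_2^{−1})^17 = 1, and the only element of order dividing gcd(17, 60) = 1 is 1, so x_1 = x_2.
With φ(0) = 0 this makes φ injective on all of ℤ_{61}, hence bijective (finite equal-size domain and codomain). In particular φ is bijective.
Since φ is bijective, we find the preimage of 57. The inverse of x ↦ x^17 on (ℤ_{61})^× is x ↦ x^53, because 17·53 = 901 = 15·60 + 1 ≡ 1 (mod 60) and x^{60} = 1 for x ≠ 0 (Fermat). So φ⁻¹(57) = 57^53 mod 61.
Repeated squaring mod 61: 57^1 ≡ 57, 57^2 ≡ 57² = 3249 ≡ 16, 57^4 ≡ 16² = 256 ≡ 12, 57^8 ≡ 12² = 144 ≡ 22, 57^16 ≡ 22² = 484 ≡ 57, 57^32 ≡ 57² = 3249 ≡ 16. Since 53 = 32 + 16 + 4 + 1, 57^53 ≡ 16·57·12·57: 16·57 = 912 ≡ 58, then 58·12 = 696 ≡ 25, then 25·57 = 1425 ≡ 22. So 57^53 ≡ 22 (mod 61).
Hence φ⁻¹(57) = 22.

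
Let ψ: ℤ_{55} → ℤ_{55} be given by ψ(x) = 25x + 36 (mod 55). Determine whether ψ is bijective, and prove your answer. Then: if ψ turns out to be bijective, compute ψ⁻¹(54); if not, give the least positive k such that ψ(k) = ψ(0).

11

We have gcd(25, 55) = 5 > 1. Taking s = 0 and t = 11: ψ(0) = 36 and ψ(11) = 25·11 + 36 = 311 ≡ 36 (mod 55).
So ψ(0) = ψ(11) while 0 ≠ 11, thus ψ is not injective, hence not bijective.
Since ψ is not bijective, we find the least positive k with ψ(k) = ψ(0): this means 25k ≡ 0 (mod 55), i.e. 55 ∣ 25k. Since gcd(25, 55) = 5, dividing through by 5 this holds exactly when 11 ∣ 5k, and as gcd(5, 11) = 1, exactly when 11 ∣ k.
The smallest positive such k is 11.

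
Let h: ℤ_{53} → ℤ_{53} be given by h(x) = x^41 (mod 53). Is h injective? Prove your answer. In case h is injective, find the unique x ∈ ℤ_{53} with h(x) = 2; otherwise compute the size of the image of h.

31

Since 53 is prime, the nonzero elements of ℤ_{53} form a cyclic group of order 52.
As gcd(41, 52) = 1, raising to the 41st power is a bijection on this group: if u^41 ≡ v^41 then (uv^{−1})^41 = 1, and the only element of order dividing gcd(41, 52) = 1 is 1, so u = v.
With h(0) = 0 this makes h injective on all of ℤ_{53}, hence bijective (finite equal-size domain and codomain). In particular h is injective.
Since h is injective, we find the preimage of 2. The inverse of x ↦ x^41 on (ℤ_{53})^× is x ↦ x^33, because 41·33 = 1353 = 26·52 + 1 ≡ 1 (mod 52) and x^{52} = 1 for x ≠ 0 (Fermat). So h⁻¹(2) = 2^33 mod 53.
Repeated squaring mod 53: 2^1 ≡ 2, 2^2 ≡ 2² = 4, 2^4 ≡ 4² = 16, 2^8 ≡ 16² = 256 ≡ 44, 2^16 ≡ 44² = 1936 ≡ 28, 2^32 ≡ 28² = 784 ≡ 42. Since 33 = 32 + 1, 2^33 ≡ 42·2: 42·2 = 84 ≡ 31. So 2^33 ≡ 31 (mod 53).
Hence h⁻¹(2) = 31.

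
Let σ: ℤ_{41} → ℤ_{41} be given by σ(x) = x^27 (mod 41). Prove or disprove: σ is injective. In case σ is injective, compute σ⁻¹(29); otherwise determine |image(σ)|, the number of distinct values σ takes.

35

Since 41 is prime, the nonzero elements of ℤ_{41} form a cyclic group of order 40.
As gcd(27, 40) = 1, raising to the 27th power is a bijection on this group: if s^27 ≡ t^27 then (st^{−1})^27 = 1, and the only element of order dividing gcd(27, 40) = 1 is 1, so s = t.
With σ(0) = 0 this makes σ injective on all of ℤ_{41}, hence bijective (finite equal-size domain and codomain). In particular σ is injective.
Since σ is injective, we find the preimage of 29. The inverse of x ↦ x^27 on (ℤ_{41})^× is x ↦ x^3, because 27·3 = 81 = 2·40 + 1 ≡ 1 (mod 40) and x^{40} = 1 for x ≠ 0 (Fermat). So σ⁻¹(29) = 29^3 mod 41.
Repeated squaring mod 41: 29^1 ≡ 29, 29^2 ≡ 29² = 841 ≡ 21. Since 3 = 2 + 1, 29^3 ≡ 21·29: 21·29 = 609 ≡ 35. So 29^3 ≡ 35 (mod 41).
Hence σ⁻¹(29) = 35.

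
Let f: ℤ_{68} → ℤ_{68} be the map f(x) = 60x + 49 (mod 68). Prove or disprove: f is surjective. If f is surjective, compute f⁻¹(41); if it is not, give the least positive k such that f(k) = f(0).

17

Recall that f is surjective if every y in the codomain equals f(x) for some x in the domain.
Since gcd(60, 68) = 4, we have 60x ≡ 0 (mod 4) for all x, so f(x) ≡ 1 (mod 4).
But 0 ≢ 1 (mod 4), so 0 ∈ ℤ_{68} has no preimage. Therefore f is not surjective.
Since f is not surjective, we find the least positive k with f(k) = f(0): this means 60k ≡ 0 (mod 68), i.e. 68 ∣ 60k. Since gcd(60, 68) = 4, dividing through by 4 this holds exactly when 17 ∣ 15k, and as gcd(15, 17) = 1, exactly when 17 ∣ k.
The smallest positive such k is 17.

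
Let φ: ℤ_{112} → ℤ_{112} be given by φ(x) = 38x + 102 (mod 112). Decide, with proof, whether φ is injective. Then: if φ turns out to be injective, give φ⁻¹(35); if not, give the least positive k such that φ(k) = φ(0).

We have gcd(38, 112) = 2 > 1. Taking u = 0 and v = 56: φ(0) = 102 and φ(56) = 38·56 + 102 = 2230 ≡ 102 (mod 112).
So φ(0) = φ(56) while 0 ≠ 56, so φ is not injective.
Since φ is not injective, we find the least positive k with φ(k) = φ(0): this means 38k ≡ 0 (mod 112), i.e. 112 ∣ 38k. Since gcd(38, 112) = 2, dividing through by 2 this holds exactly when 56 ∣ 19k, and as gcd(19, 56) = 1, exactly when 56 ∣ k.
The smallest positive such k is 56.

56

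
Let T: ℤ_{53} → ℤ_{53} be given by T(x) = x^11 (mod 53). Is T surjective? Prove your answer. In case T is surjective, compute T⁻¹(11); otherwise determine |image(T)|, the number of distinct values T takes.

17

Since 53 is prime, the nonzero elements of ℤ_{53} form a cyclic group of order 52.
As gcd(11, 52) = 1, raising to the 11th power is a bijection on this group: if u^11 ≡ v^11 then (uv^{−1})^11 = 1, and the only element of order dividing gcd(11, 52) = 1 is 1, so u = v.
With T(0) = 0 this makes T injective on all of ℤ_{53}, hence bijective (finite equal-size domain and codomain). In particular T is surjective.
Since T is surjective, we find the preimage of 11. The inverse of x ↦ x^11 on (ℤ_{53})^× is x ↦ x^19, because 11·19 = 209 = 4·52 + 1 ≡ 1 (mod 52) and x^{52} = 1 for x ≠ 0 (Fermat). So T⁻¹(11) = 11^19 mod 53.
Repeated squaring mod 53: 11^1 ≡ 11, 11^2 ≡ 11² = 121 ≡ 15, 11^4 ≡ 15² = 225 ≡ 13, 11^8 ≡ 13² = 169 ≡ 10, 11^16 ≡ 10² = 100 ≡ 47. Since 19 = 16 + 2 + 1, 11^19 ≡ 47·15·11: 47·15 = 705 ≡ 16, then 16·11 = 176 ≡ 17. So 11^19 ≡ 17 (mod 53).
Hence T⁻¹(11) = 17.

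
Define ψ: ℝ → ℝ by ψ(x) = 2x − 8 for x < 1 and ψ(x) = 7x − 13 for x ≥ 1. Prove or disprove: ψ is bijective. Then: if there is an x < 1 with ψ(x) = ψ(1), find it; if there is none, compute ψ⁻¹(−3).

10/7

Both pieces are strictly increasing (slopes 2 and 7), so each is injective on its own interval.
The left piece maps (−∞, 1) onto (−∞, −6); the right piece maps [1, ∞) onto [−6, ∞).
Since −6 = −6, the images partition ℝ: ψ is injective and surjective, hence bijective.
Because the two images are disjoint, no x < 1 has ψ(x) = ψ(1), so we compute ψ⁻¹(−3): −3 lies in [−6, ∞), so solve 7x − 13 = −3: x = (−3 + 13)/7 = 10/7.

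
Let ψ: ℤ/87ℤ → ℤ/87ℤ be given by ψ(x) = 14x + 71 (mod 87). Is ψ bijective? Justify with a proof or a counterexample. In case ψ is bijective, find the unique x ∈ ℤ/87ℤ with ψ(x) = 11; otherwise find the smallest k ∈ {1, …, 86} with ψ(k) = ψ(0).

Recall: ψ is injective when ψ(a) = ψ(b) forces a = b.
If ψ(a) = ψ(b), then 14a ≡ 14b (mod 87). Because gcd(14, 87) = 1, we may cancel 14 to get a ≡ b (mod 87).
We now compute 14⁻¹ mod 87 explicitly. Euclid's algorithm: 87 = 6·14 + 3, 14 = 4·3 + 2, 3 = 1·2 + 1; back-substituting gives 1 = 56·14 − 9·87, so 14⁻¹ ≡ 56 (mod 87).
Then y ↦ 56(y − 71) is a two-sided inverse to ψ, so every y ∈ ℤ/87ℤ has a preimage.
Thus ψ is bijective.
Since ψ is bijective, we find ψ⁻¹(11): we need 14x ≡ 11 − 71 ≡ 27 (mod 87). Using 14⁻¹ = 56: x ≡ 56·27 = 1512 = 17·87 + 33, so x = 33.
Check: ψ(33) = 14·33 + 71 = 533 = 6·87 + 11 ≡ 11 (mod 87).

33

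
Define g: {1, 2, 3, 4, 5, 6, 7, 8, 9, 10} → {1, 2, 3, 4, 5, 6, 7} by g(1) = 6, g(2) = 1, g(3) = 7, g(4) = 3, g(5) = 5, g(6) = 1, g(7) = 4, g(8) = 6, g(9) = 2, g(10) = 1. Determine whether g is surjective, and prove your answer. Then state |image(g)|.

7

Every element of the codomain has a preimage: 1 = g(2), 2 = g(9), 3 = g(4), 4 = g(7), 5 = g(5), 6 = g(1), 7 = g(3).
Therefore g is surjective.
The image of g is {1, 2, 3, 4, 5, 6, 7}, which has 7 elements.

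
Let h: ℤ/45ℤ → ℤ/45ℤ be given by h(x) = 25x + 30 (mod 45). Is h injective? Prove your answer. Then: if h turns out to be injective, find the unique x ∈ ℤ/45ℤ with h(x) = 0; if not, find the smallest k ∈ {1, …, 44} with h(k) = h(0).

By definition, h is injective when h(a) = h(b) forces a = b.
We have gcd(25, 45) = 5 > 1. Taking a = 0 and b = 9: h(0) = 30 and h(9) = 25·9 + 30 = 255 ≡ 30 (mod 45).
So h(0) = h(9) while 0 ≠ 9, hence h is not injective.
Since h is not injective, we find the least positive k with h(k) = h(0): this means 25k ≡ 0 (mod 45), i.e. 45 ∣ 25k. Since gcd(25, 45) = 5, dividing through by 5 this holds exactly when 9 ∣ 5k, and as gcd(5, 9) = 1, exactly when 9 ∣ k.
The smallest positive such k is 9.

9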